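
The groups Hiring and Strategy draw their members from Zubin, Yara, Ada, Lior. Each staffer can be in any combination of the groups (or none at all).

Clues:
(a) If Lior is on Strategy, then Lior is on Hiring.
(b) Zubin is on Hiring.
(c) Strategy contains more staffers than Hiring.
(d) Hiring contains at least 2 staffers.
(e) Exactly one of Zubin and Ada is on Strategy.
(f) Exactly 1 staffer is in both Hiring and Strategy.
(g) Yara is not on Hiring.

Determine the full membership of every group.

Hiring = {Lior, Zubin}; Strategy = {Ada, Lior, Yara}

From (b): Zubin ∈ Hiring.
From (g): Yara ∉ Hiring.
Suppose Zubin ∈ Strategy: no assignment then satisfies all the clues, so Zubin ∉ Strategy.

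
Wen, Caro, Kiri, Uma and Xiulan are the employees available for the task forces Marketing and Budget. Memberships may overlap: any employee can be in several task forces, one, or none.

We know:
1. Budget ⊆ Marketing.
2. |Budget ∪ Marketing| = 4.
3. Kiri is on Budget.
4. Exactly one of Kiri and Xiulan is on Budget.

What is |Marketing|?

4

From (3): Kiri ∈ Budget.
(1) with Kiri ∈ Budget: Kiri ∈ Marketing.
(4) (exactly one): Xiulan ∉ Budget.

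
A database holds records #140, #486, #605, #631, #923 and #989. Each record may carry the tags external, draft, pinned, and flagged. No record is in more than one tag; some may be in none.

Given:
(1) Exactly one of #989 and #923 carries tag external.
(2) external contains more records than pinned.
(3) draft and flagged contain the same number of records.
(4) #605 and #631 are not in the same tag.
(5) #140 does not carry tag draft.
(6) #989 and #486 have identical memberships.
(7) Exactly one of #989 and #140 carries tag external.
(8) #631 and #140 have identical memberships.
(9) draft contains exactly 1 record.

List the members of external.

external = {#486, #989}

From (5): #140 ∉ draft.
(8): #631 matches #140: #631 ∉ draft.
Suppose #140 ∈ external: no assignment then satisfies all the clues, so #140 ∉ external.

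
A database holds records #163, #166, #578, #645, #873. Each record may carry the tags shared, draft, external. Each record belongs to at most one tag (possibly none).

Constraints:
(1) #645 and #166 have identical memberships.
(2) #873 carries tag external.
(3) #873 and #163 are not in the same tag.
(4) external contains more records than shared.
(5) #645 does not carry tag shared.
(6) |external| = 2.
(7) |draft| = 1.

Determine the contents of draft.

draft = {#163}

From (2): #873 ∈ external.
From (5): #645 ∉ shared.
(1): #166 matches #645: #166 ∉ shared.
(3): #163 ∉ external.
Suppose #163 ∉ draft: no assignment then satisfies all the clues, so #163 ∈ draft.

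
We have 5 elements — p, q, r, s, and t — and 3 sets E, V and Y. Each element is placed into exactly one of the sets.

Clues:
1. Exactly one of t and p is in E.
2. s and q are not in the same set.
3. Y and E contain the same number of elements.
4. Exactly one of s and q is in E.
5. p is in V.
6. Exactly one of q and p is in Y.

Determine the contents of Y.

From (5): p ∈ V.
(1) (exactly one): t ∈ E.
(6) (exactly one): q ∈ Y.
(2): s ∉ Y.
(4) (exactly one): s ∈ E.
Suppose r ∉ Y: no assignment then satisfies all the clues, so r ∈ Y.

Y = {q, r}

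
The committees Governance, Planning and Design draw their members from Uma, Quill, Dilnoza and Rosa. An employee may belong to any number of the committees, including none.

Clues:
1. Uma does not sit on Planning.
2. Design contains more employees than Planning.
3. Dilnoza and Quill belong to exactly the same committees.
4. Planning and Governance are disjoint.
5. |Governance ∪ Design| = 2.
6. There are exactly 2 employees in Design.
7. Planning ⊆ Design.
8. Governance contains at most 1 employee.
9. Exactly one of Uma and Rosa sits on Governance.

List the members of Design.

Design = {Rosa, Uma}

From (1): Uma ∉ Planning.
Suppose Uma ∉ Design: no assignment then satisfies all the clues, so Uma ∈ Design.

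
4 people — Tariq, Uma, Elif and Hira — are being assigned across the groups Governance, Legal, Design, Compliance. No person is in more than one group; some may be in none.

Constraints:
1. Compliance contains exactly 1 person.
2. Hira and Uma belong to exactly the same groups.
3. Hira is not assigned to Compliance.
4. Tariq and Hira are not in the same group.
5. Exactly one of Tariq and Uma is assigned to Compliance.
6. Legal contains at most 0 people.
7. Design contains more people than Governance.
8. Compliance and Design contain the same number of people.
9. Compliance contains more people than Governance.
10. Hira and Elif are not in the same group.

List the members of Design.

Design = {Elif}

From (3): Hira ∉ Compliance.
(2): Uma matches Hira: Uma ∉ Compliance.
(5) (exactly one): Tariq ∈ Compliance.
(6): Legal already has 0, so the rest are out.
(1): Compliance already has 1, so the rest are out.
Suppose Uma ∈ Design: no assignment then satisfies all the clues, so Uma ∉ Design.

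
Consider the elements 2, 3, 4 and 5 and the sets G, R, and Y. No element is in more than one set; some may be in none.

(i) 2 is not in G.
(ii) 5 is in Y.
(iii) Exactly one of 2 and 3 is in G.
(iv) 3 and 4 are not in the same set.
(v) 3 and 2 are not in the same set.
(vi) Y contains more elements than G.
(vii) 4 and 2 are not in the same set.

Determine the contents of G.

From (i): 2 ∉ G.
From (ii): 5 ∈ Y.
(iii) (exactly one): 3 ∈ G.
(iv): 4 ∉ G.

G = {3}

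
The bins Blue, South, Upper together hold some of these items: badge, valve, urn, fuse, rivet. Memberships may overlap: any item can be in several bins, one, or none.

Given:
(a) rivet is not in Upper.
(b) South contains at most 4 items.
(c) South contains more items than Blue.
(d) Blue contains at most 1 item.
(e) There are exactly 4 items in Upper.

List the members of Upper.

Upper = {badge, fuse, urn, valve}

From (a): rivet ∉ Upper.
(e): only 4 candidates remain for Upper, so all are in.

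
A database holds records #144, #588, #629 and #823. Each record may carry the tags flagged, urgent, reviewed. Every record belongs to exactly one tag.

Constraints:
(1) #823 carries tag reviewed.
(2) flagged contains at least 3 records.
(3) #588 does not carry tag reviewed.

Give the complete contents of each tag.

From (1): #823 ∈ reviewed.
From (3): #588 ∉ reviewed.
(2): only 3 candidates remain for flagged, so all are in.

flagged = {#144, #588, #629}; urgent = {}; reviewed = {#823}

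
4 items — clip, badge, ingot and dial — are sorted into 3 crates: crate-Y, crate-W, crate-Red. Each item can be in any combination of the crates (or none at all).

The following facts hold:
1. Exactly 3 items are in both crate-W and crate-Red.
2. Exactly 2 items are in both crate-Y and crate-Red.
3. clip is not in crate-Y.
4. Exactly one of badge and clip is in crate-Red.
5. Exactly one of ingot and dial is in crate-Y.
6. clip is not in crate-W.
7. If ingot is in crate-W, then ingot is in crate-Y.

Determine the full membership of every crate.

crate-Y = {badge, ingot}; crate-W = {badge, dial, ingot}; crate-Red = {badge, dial, ingot}

From (3): clip ∉ crate-Y.
From (6): clip ∉ crate-W.
Suppose clip ∈ crate-Red: no assignment then satisfies all the clues, so clip ∉ crate-Red.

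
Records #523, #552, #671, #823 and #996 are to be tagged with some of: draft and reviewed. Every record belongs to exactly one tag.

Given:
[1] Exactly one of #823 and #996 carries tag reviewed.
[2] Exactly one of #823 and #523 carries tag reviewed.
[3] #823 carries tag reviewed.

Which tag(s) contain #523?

From (3): #823 ∈ reviewed.
(1) (exactly one): #996 ∉ reviewed.
(2) (exactly one): #523 ∉ reviewed.
Only one tag left: #523 ∈ draft.
Only one tag left: #996 ∈ draft.

#523: draft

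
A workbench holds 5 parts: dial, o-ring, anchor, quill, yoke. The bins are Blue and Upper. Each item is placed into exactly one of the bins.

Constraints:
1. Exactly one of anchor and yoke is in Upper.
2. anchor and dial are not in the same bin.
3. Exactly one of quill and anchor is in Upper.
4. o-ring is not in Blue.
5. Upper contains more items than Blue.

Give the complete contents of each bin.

Blue = {anchor}; Upper = {dial, o-ring, quill, yoke}

From (4): o-ring ∉ Blue.
Only one bin left: o-ring ∈ Upper.
Suppose dial ∈ Blue: no assignment then satisfies all the clues, so dial ∉ Blue.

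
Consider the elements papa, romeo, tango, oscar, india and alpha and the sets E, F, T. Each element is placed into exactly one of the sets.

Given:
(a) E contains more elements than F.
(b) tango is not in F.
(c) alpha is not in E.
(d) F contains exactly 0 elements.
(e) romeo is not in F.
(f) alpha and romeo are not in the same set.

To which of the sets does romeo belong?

romeo: E

From (b): tango ∉ F.
From (c): alpha ∉ E.
From (e): romeo ∉ F.
(d): F already has 0, so the rest are out.
Only one set left: alpha ∈ T.
(f): romeo ∉ T.
Only one set left: romeo ∈ E.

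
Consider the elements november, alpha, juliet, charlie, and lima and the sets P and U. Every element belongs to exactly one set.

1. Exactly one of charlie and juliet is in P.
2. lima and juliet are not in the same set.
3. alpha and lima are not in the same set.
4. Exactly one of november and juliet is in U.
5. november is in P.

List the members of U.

From (5): november ∈ P.
(4) (exactly one): juliet ∈ U.
(1) (exactly one): charlie ∈ P.
(2): lima ∉ U.
Only one set left: lima ∈ P.
(3): alpha ∉ P.
Only one set left: alpha ∈ U.

U = {alpha, juliet}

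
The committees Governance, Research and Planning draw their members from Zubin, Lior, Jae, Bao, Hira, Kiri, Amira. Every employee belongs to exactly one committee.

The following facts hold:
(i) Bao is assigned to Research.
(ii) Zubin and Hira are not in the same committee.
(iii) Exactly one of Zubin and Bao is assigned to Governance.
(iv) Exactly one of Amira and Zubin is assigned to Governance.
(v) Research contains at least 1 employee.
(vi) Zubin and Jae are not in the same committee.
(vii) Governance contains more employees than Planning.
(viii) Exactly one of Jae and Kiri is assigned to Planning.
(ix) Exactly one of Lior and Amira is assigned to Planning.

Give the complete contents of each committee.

Governance = {Kiri, Lior, Zubin}; Research = {Bao, Hira}; Planning = {Amira, Jae}

From (i): Bao ∈ Research.
(iii) (exactly one): Zubin ∈ Governance.
(iv) (exactly one): Amira ∉ Governance.
(vi): Jae ∉ Governance.
(ii): Hira ∉ Governance.
Suppose Lior ∉ Governance: no assignment then satisfies all the clues, so Lior ∈ Governance.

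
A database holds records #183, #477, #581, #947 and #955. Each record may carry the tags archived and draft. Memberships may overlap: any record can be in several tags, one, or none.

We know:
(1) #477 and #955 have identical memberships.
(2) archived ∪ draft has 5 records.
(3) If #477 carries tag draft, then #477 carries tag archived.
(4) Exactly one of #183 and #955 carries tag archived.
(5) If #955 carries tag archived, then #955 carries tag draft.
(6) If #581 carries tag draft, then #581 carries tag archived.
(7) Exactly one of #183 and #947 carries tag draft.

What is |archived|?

4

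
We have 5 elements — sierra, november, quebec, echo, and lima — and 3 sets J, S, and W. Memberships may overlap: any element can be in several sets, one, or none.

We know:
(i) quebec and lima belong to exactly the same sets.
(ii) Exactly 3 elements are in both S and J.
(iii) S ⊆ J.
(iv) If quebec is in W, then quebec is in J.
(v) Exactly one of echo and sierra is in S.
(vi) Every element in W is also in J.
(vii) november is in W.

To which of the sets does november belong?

november: J, W

From (vii): november ∈ W.
(vi) with november ∈ W: november ∈ J.
Suppose november ∈ S: no assignment then satisfies all the clues, so november ∉ S.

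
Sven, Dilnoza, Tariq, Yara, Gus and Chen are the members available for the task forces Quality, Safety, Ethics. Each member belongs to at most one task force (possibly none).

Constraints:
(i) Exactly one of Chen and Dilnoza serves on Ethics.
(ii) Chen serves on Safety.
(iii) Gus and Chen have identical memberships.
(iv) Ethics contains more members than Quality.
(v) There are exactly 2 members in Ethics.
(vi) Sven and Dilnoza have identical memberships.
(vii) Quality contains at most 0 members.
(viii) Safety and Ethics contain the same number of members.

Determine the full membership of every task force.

Quality = {}; Safety = {Chen, Gus}; Ethics = {Dilnoza, Sven}

From (ii): Chen ∈ Safety.
(i) (exactly one): Dilnoza ∈ Ethics.
(iii): Gus matches Chen: Gus ∉ Quality.
(iii): Gus matches Chen: Gus ∈ Safety.
(vi): Sven matches Dilnoza: Sven ∉ Quality.
(vi): Sven matches Dilnoza: Sven ∉ Safety.
(vi): Sven matches Dilnoza: Sven ∈ Ethics.
(vii): Quality already has 0, so the rest are out.
(v): Ethics already has 2, so the rest are out.
Suppose Tariq ∈ Safety: no assignment then satisfies all the clues, so Tariq ∉ Safety.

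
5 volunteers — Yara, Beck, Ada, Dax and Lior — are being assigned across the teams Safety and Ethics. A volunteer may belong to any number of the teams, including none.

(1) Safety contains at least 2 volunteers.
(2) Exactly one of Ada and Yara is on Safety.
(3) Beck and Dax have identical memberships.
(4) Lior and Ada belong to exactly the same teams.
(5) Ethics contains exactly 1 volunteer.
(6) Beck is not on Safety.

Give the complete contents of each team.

From (6): Beck ∉ Safety.
(3): Dax matches Beck: Dax ∉ Safety.
Suppose Yara ∈ Safety: no assignment then satisfies all the clues, so Yara ∉ Safety.

Safety = {Ada, Lior}; Ethics = {Yara}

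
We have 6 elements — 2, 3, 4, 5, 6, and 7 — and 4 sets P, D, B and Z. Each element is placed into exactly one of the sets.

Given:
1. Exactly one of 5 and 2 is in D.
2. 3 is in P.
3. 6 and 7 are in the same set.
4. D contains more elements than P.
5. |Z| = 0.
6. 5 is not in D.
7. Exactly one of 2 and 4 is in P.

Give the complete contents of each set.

From (2): 3 ∈ P.
From (6): 5 ∉ D.
(1) (exactly one): 2 ∈ D.
(5): Z already has 0, so the rest are out.
(7) (exactly one): 4 ∈ P.
Suppose 5 ∈ P: no assignment then satisfies all the clues, so 5 ∉ P.

P = {3, 4}; D = {2, 6, 7}; B = {5}; Z = {}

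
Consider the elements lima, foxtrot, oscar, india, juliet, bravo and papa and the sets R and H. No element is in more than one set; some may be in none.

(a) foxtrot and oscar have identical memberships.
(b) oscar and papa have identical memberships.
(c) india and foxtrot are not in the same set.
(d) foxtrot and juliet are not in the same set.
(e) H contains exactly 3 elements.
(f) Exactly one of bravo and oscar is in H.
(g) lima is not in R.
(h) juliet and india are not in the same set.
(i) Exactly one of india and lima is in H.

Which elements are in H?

H = {bravo, juliet, lima}

From (g): lima ∉ R.
Suppose lima ∉ H: no assignment then satisfies all the clues, so lima ∈ H.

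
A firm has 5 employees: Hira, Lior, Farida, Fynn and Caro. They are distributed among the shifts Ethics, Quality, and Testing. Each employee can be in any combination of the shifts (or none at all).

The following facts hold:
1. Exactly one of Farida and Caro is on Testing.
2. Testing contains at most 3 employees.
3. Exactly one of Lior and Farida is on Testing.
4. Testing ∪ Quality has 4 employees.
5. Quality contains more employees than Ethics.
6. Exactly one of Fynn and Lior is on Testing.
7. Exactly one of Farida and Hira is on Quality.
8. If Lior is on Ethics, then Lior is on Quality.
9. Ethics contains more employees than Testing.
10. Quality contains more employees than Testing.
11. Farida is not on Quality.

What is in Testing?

Testing = {Caro, Lior}

From (11): Farida ∉ Quality.
(7) (exactly one): Hira ∈ Quality.
Suppose Hira ∈ Testing: no assignment then satisfies all the clues, so Hira ∉ Testing.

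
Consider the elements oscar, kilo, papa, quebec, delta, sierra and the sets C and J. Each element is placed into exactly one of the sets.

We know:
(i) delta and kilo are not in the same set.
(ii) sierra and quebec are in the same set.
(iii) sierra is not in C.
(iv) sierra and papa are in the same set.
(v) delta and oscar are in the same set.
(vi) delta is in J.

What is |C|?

1

From (iii): sierra ∉ C.
From (vi): delta ∈ J.
(i): kilo ∉ J.
(ii): quebec matches sierra: quebec ∉ C.
(iv): papa matches sierra: papa ∉ C.
(v): oscar matches delta: oscar ∉ C.
(v): oscar matches delta: oscar ∈ J.
Only one set left: kilo ∈ C.
Only one set left: papa ∈ J.
Only one set left: quebec ∈ J.
Only one set left: sierra ∈ J.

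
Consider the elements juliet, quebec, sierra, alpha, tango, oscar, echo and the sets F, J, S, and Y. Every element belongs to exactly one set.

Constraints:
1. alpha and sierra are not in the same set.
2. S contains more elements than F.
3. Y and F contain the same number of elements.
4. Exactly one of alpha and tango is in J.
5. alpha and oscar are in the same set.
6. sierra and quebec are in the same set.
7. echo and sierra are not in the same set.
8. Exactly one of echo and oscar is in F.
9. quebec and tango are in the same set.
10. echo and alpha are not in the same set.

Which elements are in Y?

Y = {juliet}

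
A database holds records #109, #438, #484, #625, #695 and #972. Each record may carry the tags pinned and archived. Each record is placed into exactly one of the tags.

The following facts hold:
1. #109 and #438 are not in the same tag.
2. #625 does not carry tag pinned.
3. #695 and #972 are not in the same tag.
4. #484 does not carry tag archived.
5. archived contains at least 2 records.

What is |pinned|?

3

From (2): #625 ∉ pinned.
From (4): #484 ∉ archived.
Only one tag left: #484 ∈ pinned.
Only one tag left: #625 ∈ archived.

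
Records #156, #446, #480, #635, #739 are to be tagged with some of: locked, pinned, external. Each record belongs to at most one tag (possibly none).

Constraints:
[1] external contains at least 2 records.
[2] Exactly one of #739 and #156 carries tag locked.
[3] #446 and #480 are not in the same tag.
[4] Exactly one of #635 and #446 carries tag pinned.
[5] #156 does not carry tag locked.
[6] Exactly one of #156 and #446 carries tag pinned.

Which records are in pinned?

pinned = {#446}

From (5): #156 ∉ locked.
(2) (exactly one): #739 ∈ locked.
Suppose #156 ∈ pinned: no assignment then satisfies all the clues, so #156 ∉ pinned.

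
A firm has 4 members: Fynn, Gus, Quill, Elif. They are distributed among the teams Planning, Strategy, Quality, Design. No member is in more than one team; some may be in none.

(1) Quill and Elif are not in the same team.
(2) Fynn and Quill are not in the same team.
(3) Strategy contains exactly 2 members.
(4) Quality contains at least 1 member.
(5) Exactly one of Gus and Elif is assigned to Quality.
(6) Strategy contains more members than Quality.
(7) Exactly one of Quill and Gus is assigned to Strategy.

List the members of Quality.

Quality = {Elif}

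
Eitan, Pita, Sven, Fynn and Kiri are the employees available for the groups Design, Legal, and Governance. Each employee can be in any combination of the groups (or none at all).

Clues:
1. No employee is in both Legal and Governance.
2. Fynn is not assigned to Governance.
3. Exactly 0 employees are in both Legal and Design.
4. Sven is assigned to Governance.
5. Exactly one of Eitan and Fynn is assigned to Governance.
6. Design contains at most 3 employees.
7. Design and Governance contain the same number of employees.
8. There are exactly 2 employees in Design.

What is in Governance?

Governance = {Eitan, Sven}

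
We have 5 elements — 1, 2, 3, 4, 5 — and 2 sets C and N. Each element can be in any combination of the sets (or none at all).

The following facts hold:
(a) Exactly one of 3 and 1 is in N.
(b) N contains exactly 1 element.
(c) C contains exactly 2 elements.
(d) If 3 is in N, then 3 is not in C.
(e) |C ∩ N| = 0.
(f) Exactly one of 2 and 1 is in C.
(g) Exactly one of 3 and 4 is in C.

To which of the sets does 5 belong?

5: none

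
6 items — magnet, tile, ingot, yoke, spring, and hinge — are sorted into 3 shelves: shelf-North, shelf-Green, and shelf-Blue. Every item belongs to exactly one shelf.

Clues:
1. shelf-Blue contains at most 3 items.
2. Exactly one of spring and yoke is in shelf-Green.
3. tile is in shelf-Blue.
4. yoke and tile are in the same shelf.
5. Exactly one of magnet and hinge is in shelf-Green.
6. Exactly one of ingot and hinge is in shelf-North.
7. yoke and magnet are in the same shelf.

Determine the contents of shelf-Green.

From (3): tile ∈ shelf-Blue.
(4): yoke matches tile: yoke ∉ shelf-North.
(4): yoke matches tile: yoke ∉ shelf-Green.
(4): yoke matches tile: yoke ∈ shelf-Blue.
(7): magnet matches yoke: magnet ∉ shelf-North.
(7): magnet matches yoke: magnet ∉ shelf-Green.
(7): magnet matches yoke: magnet ∈ shelf-Blue.
(1): shelf-Blue already has 3, so the rest are out.
(2) (exactly one): spring ∈ shelf-Green.
(5) (exactly one): hinge ∈ shelf-Green.
(6) (exactly one): ingot ∈ shelf-North.

shelf-Green = {hinge, spring}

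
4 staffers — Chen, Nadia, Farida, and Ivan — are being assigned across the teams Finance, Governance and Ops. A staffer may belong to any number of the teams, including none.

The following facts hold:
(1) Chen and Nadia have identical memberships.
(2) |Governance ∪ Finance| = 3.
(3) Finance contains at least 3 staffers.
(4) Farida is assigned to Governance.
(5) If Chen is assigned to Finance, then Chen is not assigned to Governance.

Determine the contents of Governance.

Governance = {Farida}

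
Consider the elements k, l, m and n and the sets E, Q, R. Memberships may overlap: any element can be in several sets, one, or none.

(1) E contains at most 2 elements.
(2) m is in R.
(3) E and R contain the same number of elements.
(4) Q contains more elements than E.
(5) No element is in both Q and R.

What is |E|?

1

From (2): m ∈ R.
(5) (disjoint): m ∉ Q.
Suppose k ∈ R: no assignment then satisfies all the clues, so k ∉ R.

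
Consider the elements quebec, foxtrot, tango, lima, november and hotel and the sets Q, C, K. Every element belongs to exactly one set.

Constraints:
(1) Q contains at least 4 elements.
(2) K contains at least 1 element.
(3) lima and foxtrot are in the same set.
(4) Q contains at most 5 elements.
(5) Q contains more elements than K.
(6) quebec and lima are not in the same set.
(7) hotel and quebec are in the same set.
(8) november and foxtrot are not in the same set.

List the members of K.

K = {foxtrot, lima}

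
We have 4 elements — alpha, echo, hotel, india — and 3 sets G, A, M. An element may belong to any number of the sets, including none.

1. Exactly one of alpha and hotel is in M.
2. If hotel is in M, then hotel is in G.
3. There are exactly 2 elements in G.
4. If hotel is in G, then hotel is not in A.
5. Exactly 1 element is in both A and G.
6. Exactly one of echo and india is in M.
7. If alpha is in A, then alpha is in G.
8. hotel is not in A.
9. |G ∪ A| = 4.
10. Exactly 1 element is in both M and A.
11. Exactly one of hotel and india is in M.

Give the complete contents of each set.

G = {alpha, hotel}; A = {alpha, echo, india}; M = {echo, hotel}

From (8): hotel ∉ A.
Suppose alpha ∉ G: no assignment then satisfies all the clues, so alpha ∈ G.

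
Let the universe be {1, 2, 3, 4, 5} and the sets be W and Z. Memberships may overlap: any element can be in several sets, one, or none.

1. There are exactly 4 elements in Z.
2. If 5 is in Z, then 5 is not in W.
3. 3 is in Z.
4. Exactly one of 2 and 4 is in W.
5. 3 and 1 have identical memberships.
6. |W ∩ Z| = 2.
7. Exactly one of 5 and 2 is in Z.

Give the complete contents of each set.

W = {1, 2, 3}; Z = {1, 3, 4, 5}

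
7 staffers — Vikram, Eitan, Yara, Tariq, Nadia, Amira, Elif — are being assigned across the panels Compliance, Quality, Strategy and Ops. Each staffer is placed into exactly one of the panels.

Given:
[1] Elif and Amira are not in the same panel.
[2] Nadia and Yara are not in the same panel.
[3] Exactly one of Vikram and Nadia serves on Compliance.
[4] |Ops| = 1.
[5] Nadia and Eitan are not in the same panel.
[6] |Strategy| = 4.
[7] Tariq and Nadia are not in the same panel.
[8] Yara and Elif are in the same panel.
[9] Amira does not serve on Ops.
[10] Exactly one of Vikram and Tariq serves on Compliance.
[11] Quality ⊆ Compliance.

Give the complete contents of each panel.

Compliance = {Amira, Vikram}; Quality = {}; Strategy = {Eitan, Elif, Tariq, Yara}; Ops = {Nadia}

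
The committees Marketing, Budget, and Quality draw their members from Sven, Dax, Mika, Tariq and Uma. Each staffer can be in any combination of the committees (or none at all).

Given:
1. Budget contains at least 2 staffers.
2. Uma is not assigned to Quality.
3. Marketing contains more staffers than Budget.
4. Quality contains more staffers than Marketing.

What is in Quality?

Quality = {Dax, Mika, Sven, Tariq}

From (2): Uma ∉ Quality.
Suppose Sven ∉ Quality: no assignment then satisfies all the clues, so Sven ∈ Quality.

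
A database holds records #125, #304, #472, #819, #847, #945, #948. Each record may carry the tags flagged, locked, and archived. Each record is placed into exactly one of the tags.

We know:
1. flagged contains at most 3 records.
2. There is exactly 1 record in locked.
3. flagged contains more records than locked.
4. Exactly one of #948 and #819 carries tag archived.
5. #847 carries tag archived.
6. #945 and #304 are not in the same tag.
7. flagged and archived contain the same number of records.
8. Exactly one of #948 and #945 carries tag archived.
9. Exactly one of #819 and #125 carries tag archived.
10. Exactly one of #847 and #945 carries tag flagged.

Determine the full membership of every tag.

flagged = {#472, #819, #945}; locked = {#304}; archived = {#125, #847, #948}

From (5): #847 ∈ archived.
(10) (exactly one): #945 ∈ flagged.
(6): #304 ∉ flagged.
(8) (exactly one): #948 ∈ archived.
(4) (exactly one): #819 ∉ archived.
(9) (exactly one): #125 ∈ archived.
Suppose #304 ∉ locked: no assignment then satisfies all the clues, so #304 ∈ locked.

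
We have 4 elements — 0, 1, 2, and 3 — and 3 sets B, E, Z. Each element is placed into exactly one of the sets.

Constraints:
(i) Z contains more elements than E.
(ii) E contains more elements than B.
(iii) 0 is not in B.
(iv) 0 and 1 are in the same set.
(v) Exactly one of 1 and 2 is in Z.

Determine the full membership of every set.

B = {}; E = {2}; Z = {0, 1, 3}

From (iii): 0 ∉ B.
(iv): 1 matches 0: 1 ∉ B.
Suppose 0 ∈ E: no assignment then satisfies all the clues, so 0 ∉ E.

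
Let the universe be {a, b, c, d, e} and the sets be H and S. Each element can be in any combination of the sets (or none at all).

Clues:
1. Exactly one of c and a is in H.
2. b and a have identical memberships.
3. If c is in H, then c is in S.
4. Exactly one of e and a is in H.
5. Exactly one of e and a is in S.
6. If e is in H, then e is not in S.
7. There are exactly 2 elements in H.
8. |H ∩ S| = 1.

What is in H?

H = {c, e}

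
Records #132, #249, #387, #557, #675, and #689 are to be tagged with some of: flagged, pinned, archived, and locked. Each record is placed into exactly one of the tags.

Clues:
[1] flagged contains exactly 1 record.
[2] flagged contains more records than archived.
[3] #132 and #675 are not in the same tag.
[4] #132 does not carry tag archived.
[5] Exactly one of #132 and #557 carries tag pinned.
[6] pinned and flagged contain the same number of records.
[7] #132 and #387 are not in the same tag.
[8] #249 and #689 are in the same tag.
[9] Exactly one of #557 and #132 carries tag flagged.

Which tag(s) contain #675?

#675: locked

From (4): #132 ∉ archived.
Suppose #675 ∈ flagged: no assignment then satisfies all the clues, so #675 ∉ flagged.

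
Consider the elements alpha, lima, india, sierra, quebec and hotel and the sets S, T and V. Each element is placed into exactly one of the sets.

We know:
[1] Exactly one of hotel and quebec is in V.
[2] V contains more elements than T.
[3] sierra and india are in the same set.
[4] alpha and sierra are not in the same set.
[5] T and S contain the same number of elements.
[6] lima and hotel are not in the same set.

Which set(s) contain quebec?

quebec: V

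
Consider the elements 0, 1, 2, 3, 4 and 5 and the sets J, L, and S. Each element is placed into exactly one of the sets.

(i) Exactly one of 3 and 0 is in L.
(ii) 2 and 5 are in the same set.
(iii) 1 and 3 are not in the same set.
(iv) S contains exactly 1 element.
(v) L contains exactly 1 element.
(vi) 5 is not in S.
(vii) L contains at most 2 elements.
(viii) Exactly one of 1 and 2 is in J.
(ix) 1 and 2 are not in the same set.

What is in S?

S = {1}

From (vi): 5 ∉ S.
(ii): 2 matches 5: 2 ∉ S.
Suppose 0 ∈ S: no assignment then satisfies all the clues, so 0 ∉ S.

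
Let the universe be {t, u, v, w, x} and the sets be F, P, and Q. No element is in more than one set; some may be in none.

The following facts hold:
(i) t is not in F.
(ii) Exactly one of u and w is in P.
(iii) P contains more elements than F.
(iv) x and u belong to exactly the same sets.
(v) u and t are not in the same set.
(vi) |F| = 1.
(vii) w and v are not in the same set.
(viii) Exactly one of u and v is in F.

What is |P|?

From (i): t ∉ F.
Suppose u ∈ F: no assignment then satisfies all the clues, so u ∉ F.

2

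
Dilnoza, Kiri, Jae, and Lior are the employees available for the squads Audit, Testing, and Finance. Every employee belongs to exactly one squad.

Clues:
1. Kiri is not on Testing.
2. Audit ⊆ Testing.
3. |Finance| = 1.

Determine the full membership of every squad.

From (1): Kiri ∉ Testing.
(2) contrapositive: Kiri ∉ Audit.
Only one squad left: Kiri ∈ Finance.
(3): Finance already has 1, so the rest are out.
Suppose Dilnoza ∈ Audit: no assignment then satisfies all the clues, so Dilnoza ∉ Audit.

Audit = {}; Testing = {Dilnoza, Jae, Lior}; Finance = {Kiri}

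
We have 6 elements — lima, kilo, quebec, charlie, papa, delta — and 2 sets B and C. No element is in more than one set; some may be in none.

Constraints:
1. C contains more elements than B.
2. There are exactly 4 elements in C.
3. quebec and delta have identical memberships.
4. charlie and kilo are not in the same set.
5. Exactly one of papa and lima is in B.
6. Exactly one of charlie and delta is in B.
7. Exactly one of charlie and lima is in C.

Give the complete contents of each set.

B = {charlie, papa}; C = {delta, kilo, lima, quebec}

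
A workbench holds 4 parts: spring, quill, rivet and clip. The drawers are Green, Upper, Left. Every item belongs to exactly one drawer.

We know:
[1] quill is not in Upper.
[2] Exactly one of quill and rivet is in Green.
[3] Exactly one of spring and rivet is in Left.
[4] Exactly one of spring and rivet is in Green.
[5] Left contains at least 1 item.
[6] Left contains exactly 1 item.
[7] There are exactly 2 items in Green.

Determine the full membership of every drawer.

Green = {quill, spring}; Upper = {clip}; Left = {rivet}

From (1): quill ∉ Upper.
Suppose spring ∉ Green: no assignment then satisfies all the clues, so spring ∈ Green.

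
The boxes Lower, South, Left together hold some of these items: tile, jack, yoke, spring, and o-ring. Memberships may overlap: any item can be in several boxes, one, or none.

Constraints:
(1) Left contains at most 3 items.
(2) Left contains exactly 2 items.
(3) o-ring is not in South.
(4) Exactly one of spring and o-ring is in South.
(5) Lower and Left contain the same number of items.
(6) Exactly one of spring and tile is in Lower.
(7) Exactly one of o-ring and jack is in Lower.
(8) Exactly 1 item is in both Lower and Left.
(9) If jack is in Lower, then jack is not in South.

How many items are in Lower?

2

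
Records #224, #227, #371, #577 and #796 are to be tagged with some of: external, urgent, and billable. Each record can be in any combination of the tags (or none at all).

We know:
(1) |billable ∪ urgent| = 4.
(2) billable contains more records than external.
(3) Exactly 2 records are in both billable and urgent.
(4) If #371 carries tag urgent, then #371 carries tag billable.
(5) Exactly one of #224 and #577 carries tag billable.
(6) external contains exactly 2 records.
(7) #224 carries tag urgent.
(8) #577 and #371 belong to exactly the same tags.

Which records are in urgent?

urgent = {#224, #371, #577}

From (7): #224 ∈ urgent.
Suppose #227 ∈ urgent: no assignment then satisfies all the clues, so #227 ∉ urgent.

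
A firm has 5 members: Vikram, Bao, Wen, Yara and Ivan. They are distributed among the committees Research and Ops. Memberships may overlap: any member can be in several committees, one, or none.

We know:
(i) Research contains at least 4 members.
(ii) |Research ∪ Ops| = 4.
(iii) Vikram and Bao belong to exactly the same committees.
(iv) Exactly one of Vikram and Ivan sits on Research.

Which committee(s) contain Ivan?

Ivan: none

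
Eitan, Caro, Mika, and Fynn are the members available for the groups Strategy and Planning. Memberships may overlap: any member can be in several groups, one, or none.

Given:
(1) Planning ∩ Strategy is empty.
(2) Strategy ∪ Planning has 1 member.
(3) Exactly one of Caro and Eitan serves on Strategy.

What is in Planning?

Planning = {}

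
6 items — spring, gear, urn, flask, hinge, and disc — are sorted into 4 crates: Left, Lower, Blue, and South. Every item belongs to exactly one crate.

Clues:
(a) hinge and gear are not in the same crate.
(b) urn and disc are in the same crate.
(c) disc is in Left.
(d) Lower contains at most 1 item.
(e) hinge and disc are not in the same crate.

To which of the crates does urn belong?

From (c): disc ∈ Left.
(b): urn matches disc: urn ∈ Left.
(e): hinge ∉ Left.

urn: Left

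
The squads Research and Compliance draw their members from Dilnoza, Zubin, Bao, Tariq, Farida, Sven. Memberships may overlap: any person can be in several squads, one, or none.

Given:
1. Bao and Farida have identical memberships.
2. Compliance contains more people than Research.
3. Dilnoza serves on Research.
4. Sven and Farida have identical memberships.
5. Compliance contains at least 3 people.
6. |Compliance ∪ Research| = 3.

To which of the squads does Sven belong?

Sven: none

From (3): Dilnoza ∈ Research.
Suppose Sven ∈ Research: no assignment then satisfies all the clues, so Sven ∉ Research.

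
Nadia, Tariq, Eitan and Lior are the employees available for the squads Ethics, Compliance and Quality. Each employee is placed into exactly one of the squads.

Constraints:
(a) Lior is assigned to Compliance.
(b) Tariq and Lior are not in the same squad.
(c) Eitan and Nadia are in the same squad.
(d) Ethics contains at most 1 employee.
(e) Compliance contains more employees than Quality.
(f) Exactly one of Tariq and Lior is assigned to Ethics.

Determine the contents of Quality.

From (a): Lior ∈ Compliance.
(b): Tariq ∉ Compliance.
(f) (exactly one): Tariq ∈ Ethics.
(d): Ethics already has 1, so the rest are out.
Suppose Nadia ∈ Quality: no assignment then satisfies all the clues, so Nadia ∉ Quality.

Quality = {}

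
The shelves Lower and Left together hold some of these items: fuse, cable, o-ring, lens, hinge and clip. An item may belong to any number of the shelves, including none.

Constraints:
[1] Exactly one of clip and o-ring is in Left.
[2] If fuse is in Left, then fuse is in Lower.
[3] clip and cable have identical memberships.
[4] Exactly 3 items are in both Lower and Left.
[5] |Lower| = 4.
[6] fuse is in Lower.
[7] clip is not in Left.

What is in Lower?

Lower = {fuse, hinge, lens, o-ring}

From (6): fuse ∈ Lower.
From (7): clip ∉ Left.
(1) (exactly one): o-ring ∈ Left.
(3): cable matches clip: cable ∉ Left.
Suppose cable ∈ Lower: no assignment then satisfies all the clues, so cable ∉ Lower.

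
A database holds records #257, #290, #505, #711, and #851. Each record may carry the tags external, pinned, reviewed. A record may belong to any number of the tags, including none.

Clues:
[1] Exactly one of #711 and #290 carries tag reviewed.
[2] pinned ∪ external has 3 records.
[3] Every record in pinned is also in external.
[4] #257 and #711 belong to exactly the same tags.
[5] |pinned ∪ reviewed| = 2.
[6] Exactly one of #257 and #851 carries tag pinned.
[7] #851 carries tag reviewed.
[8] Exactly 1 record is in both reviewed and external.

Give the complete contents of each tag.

external = {#257, #711, #851}; pinned = {#851}; reviewed = {#290, #851}

From (7): #851 ∈ reviewed.
Suppose #257 ∉ external: no assignment then satisfies all the clues, so #257 ∈ external.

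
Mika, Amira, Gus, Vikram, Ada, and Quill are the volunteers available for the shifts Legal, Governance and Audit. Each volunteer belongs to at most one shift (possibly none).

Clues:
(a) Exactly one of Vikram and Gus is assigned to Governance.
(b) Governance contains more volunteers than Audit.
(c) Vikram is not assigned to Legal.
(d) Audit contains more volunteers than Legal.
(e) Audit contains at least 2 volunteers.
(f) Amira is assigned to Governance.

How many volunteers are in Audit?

From (c): Vikram ∉ Legal.
From (f): Amira ∈ Governance.

2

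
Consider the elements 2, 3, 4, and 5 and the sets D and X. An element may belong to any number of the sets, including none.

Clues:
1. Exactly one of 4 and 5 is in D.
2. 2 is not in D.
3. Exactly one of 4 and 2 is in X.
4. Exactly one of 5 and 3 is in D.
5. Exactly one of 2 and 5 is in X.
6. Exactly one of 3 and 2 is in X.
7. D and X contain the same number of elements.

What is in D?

D = {5}

From (2): 2 ∉ D.
Suppose 3 ∈ D: no assignment then satisfies all the clues, so 3 ∉ D.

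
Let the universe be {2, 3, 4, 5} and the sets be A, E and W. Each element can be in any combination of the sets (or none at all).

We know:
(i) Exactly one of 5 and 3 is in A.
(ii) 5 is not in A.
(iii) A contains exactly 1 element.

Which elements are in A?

A = {3}

From (ii): 5 ∉ A.
(i) (exactly one): 3 ∈ A.
(iii): A already has 1, so the rest are out.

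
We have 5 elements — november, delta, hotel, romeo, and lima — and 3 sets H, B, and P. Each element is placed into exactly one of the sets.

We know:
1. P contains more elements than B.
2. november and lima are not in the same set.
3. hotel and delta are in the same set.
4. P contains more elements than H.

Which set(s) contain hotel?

hotel: P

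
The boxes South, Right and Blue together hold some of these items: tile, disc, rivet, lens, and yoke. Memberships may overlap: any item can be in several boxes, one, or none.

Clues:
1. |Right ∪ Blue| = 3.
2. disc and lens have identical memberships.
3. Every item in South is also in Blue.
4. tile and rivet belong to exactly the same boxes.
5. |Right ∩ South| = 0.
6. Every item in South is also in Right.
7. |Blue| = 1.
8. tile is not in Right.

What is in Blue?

From (8): tile ∉ Right.
(4): rivet matches tile: rivet ∉ Right.
(6) contrapositive: tile ∉ South.
(6) contrapositive: rivet ∉ South.
Suppose tile ∈ Blue: no assignment then satisfies all the clues, so tile ∉ Blue.

Blue = {yoke}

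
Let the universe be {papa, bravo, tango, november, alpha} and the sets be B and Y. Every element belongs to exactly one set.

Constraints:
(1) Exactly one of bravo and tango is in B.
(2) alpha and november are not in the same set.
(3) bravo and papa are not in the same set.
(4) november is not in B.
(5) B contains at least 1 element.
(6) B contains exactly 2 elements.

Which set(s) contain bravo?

bravo: B

From (4): november ∉ B.
Only one set left: november ∈ Y.
(2): alpha ∉ Y.
Only one set left: alpha ∈ B.
Suppose bravo ∉ B: no assignment then satisfies all the clues, so bravo ∈ B.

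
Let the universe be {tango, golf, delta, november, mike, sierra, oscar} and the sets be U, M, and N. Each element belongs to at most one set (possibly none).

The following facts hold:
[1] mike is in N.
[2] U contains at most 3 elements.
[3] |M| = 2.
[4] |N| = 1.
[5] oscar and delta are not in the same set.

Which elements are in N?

From (1): mike ∈ N.
(4): N already has 1, so the rest are out.

N = {mike}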